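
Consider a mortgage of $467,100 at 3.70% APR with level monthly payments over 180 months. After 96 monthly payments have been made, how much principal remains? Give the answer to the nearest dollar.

With monthly rate i = 3.7%/12 = 0.0030833, the balance after k of n payments is P · [(1+i)^n − (1+i)^k] / [(1+i)^n − 1].
(1+0.0030833)^180 = 1.74045423 and (1+0.0030833)^96 = 1.34385803, so the balance is 467,100 × (1.74045423 − 1.34385803) / (1.74045423 − 1) = $250,184.38.

$250,184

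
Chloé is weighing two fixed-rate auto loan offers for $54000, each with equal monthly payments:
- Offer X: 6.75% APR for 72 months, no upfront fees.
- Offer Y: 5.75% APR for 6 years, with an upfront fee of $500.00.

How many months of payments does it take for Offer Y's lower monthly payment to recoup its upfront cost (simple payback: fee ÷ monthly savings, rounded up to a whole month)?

Offer X: at 6.75% the monthly rate is 0.0056250, so the payment is 54,000 × 0.0056250 / (1 − 1.0056250^−72) = $914.18.
Offer Y: at 5.75% the monthly rate is 0.0047917, so the payment is 54,000 × 0.0047917 / (1 − 1.0047917^−72) = $888.58.
Monthly savings = $914.18 − $888.58 = $25.60.
Break-even = $500.00 / $25.60 = 19.53 → 20 months.

20 months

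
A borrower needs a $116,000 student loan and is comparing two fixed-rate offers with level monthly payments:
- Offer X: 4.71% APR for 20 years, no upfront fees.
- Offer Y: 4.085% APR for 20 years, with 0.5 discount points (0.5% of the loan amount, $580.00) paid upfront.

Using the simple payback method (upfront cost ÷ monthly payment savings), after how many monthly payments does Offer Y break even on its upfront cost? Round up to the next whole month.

Offer X: monthly rate = 4.71%/12 = 0.0039250; payment = 116,000 × 0.0039250 / (1 − (1+0.0039250)^−240) = $747.09.
Offer Y: at 4.085% the monthly rate is 0.0034042, so the payment is 116,000 × 0.0034042 / (1 − 1.0034042^−240) = $708.14.
Monthly savings = $747.09 − $708.14 = $38.95.
Break-even = $580.00 / $38.95 = 14.89 → 15 months.

15 months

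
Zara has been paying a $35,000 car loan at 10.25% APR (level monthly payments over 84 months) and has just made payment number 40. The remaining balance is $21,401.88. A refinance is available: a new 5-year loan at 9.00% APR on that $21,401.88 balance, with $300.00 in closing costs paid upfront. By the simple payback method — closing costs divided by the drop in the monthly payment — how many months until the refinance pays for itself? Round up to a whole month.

3 months

Current payment = 35,000 × 10.25%/12 / (1 − (1+0.0085417)^−84) = $585.57.
Refinanced payment = 21,401.88 × 0.0075000 / (1 − (1+0.0075000)^−60) = $444.27.
Monthly savings = $585.57 − $444.27 = $141.30.
Break-even = $300.00 / $141.30 = 2.12 → 3 months.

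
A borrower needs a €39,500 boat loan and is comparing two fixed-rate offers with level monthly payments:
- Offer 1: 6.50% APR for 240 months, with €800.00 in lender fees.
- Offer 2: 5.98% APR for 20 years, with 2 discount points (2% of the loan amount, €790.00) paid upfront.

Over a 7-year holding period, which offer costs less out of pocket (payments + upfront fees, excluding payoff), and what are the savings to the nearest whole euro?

Offer 1: at 6.50% the monthly rate is 0.0054167, so the payment is 39,500 × 0.0054167 / (1 − 1.0054167^−240) = €294.50.
Offer 2: monthly rate = 5.98%/12 = 0.0049833; payment = 39,500 × 0.0049833 / (1 − (1+0.0049833)^−240) = €282.53.
Over 84 months: Offer 1 costs 84 × €294.50 + €800.00 = €25,538.00; Offer 2 costs 84 × €282.53 + €790.00 = €24,522.52.
Offer 2 is cheaper by €25,538.00 − €24,522.52 = €1,015.48.

Offer 2 by €1,015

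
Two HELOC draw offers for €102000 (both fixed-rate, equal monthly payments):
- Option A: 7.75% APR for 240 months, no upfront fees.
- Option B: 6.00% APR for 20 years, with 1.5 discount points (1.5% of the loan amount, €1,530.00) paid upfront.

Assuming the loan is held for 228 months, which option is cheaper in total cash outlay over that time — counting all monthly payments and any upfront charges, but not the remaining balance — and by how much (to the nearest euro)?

Option B by €22,777

Option A: at 7.75% the monthly rate is 0.0064583, so the payment is 102,000 × 0.0064583 / (1 − 1.0064583^−240) = €837.37.
Option B: monthly rate = 6%/12 = 0.0050000; payment = 102,000 × 0.0050000 / (1 − (1+0.0050000)^−240) = €730.76.
Over 228 months: Option A costs 228 × €837.37 = €190,920.36; Option B costs 228 × €730.76 + €1,530.00 = €168,143.28.
Option B is cheaper by €190,920.36 − €168,143.28 = €22,777.08.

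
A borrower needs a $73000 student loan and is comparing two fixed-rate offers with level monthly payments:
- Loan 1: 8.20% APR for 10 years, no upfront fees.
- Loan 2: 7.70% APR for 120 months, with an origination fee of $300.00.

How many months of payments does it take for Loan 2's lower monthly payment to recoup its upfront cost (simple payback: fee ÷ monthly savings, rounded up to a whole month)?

Loan 1: monthly rate = 8.2%/12 = 0.0068333; payment = 73,000 × 0.0068333 / (1 − (1+0.0068333)^−120) = $893.42.
Loan 2: at 7.70% the monthly rate is 0.0064167, so the payment is 73,000 × 0.0064167 / (1 − 1.0064167^−120) = $874.16.
Monthly savings = $893.42 − $874.16 = $19.26.
Break-even = $300.00 / $19.26 = 15.58 → 16 months.

16 months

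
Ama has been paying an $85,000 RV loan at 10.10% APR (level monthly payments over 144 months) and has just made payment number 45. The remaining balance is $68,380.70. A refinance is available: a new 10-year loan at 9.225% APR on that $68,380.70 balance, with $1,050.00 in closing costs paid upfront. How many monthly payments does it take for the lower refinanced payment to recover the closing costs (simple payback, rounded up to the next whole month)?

8 months

Current payment = 85,000 × 10.1%/12 / (1 − (1+0.0084167)^−144) = $1,020.73.
Refinanced payment = 68,380.70 × 0.0076875 / (1 − (1+0.0076875)^−120) = $874.57.
Monthly savings = $1,020.73 − $874.57 = $146.16.
Break-even = $1,050.00 / $146.16 = 7.18 → 8 months.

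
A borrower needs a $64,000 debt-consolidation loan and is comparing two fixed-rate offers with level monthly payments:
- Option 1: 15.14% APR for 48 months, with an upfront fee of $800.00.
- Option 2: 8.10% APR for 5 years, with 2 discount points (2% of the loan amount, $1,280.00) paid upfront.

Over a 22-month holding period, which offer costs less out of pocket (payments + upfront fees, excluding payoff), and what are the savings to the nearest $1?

Option 2 by $10,189

Option 1: monthly rate = 15.14%/12 = 0.0126167; payment = 64,000 × 0.0126167 / (1 − (1+0.0126167)^−48) = $1,785.71.
Option 2: at 8.10% the monthly rate is 0.0067500, so the payment is 64,000 × 0.0067500 / (1 − 1.0067500^−60) = $1,300.75.
Over 22 months: Option 1 costs 22 × $1,785.71 + $800.00 = $40,085.62; Option 2 costs 22 × $1,300.75 + $1,280.00 = $29,896.50.
Option 2 is cheaper by $40,085.62 − $29,896.50 = $10,189.12.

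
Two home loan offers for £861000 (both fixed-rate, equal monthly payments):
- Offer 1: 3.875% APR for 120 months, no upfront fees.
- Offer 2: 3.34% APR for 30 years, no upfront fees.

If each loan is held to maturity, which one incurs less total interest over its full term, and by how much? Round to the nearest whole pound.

Offer 1: monthly rate = 3.875%/12 = 0.0032292; payment = 861,000 × 0.0032292 / (1 − (1+0.0032292)^−120) = £8,666.15.
Total interest on Offer 1 = 120 × £8,666.15 − £861,000 = £178,938.00.
Offer 2: at 3.34% the monthly rate is 0.0027833, so the payment is 861,000 × 0.0027833 / (1 − 1.0027833^−360) = £3,789.79.
Total interest on Offer 2 = 360 × £3,789.79 − £861,000 = £503,324.40.
Offer 1 is lower by £324,386.40.

Offer 1 by £324,386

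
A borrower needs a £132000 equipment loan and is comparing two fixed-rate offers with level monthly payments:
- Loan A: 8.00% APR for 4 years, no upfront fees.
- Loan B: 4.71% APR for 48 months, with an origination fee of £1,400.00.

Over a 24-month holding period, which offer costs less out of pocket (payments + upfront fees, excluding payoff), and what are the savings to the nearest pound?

Loan A: at 8.00% the monthly rate is 0.0066667, so the payment is 132,000 × 0.0066667 / (1 − 1.0066667^−48) = £3,222.51.
Loan B: monthly rate = 4.71%/12 = 0.0039250; payment = 132,000 × 0.0039250 / (1 − (1+0.0039250)^−48) = £3,022.56.
Over 24 months: Loan A costs 24 × £3,222.51 = £77,340.24; Loan B costs 24 × £3,022.56 + £1,400.00 = £73,941.44.
Loan B is cheaper by £77,340.24 − £73,941.44 = £3,398.80.

Loan B by £3,399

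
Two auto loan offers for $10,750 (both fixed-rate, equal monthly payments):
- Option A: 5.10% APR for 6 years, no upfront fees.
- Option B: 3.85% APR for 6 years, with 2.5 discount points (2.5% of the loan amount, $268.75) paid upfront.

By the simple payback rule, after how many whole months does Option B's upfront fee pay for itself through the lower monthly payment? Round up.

44 months

Option A: at 5.10% the monthly rate is 0.0042500, so the payment is 10,750 × 0.0042500 / (1 − 1.0042500^−72) = $173.63.
Option B: monthly rate = 3.85%/12 = 0.0032083; payment = 10,750 × 0.0032083 / (1 − (1+0.0032083)^−72) = $167.45.
Monthly savings = $173.63 − $167.45 = $6.18.
Break-even = $268.75 / $6.18 = 43.49 → 44 months.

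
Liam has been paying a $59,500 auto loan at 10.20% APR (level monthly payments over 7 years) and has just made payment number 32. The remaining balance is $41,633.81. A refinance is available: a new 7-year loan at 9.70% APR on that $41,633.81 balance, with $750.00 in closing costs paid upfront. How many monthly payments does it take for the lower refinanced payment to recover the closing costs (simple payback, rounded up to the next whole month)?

Current payment = 59,500 × 10.2%/12 / (1 − (1+0.0085000)^−84) = $993.93.
Refinanced payment = 41,633.81 × 0.0080833 / (1 − (1+0.0080833)^−84) = $684.73.
Monthly savings = $993.93 − $684.73 = $309.20.
Break-even = $750.00 / $309.20 = 2.43 → 3 months.

3 months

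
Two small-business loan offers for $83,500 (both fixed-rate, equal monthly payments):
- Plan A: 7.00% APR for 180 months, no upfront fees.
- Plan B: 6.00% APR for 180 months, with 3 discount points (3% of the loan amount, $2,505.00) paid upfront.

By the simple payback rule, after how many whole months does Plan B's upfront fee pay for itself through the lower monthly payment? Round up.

Plan A: monthly rate = 7%/12 = 0.0058333; payment = 83,500 × 0.0058333 / (1 − (1+0.0058333)^−180) = $750.52.
Plan B: monthly rate = 6%/12 = 0.0050000; payment = 83,500 × 0.0050000 / (1 − (1+0.0050000)^−180) = $704.62.
Monthly savings = $750.52 − $704.62 = $45.90.
Break-even = $2,505.00 / $45.90 = 54.58 → 55 months.

55 months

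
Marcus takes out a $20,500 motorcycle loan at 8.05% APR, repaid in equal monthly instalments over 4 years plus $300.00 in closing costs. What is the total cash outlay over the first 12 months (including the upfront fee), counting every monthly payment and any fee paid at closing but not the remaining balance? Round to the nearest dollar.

$6,311

Monthly rate = 8.05%/12 = 0.0067083; payment = 20,500 × 0.0067083 / (1 − (1+0.0067083)^−48) = $500.95.
Total outlay = 12 × $500.95 + $300.00 = $6,311.40.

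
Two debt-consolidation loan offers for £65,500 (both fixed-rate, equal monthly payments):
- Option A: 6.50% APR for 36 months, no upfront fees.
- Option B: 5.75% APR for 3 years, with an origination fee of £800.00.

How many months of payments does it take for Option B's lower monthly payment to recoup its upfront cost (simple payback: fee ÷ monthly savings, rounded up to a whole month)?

36 months

Option A: monthly rate = 6.5%/12 = 0.0054167; payment = 65,500 × 0.0054167 / (1 − (1+0.0054167)^−36) = £2,007.51.
Option B: at 5.75% the monthly rate is 0.0047917, so the payment is 65,500 × 0.0047917 / (1 − 1.0047917^−36) = £1,985.23.
Monthly savings = £2,007.51 − £1,985.23 = £22.28.
Break-even = £800.00 / £22.28 = 35.91 → 36 months.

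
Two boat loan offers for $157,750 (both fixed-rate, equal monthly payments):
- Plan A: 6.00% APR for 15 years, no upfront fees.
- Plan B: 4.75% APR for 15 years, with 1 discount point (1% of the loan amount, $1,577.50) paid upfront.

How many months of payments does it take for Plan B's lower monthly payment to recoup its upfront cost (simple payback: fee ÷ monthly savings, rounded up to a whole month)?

16 months

Plan A: at 6.00% the monthly rate is 0.0050000, so the payment is 157,750 × 0.0050000 / (1 − 1.0050000^−180) = $1,331.18.
Plan B: at 4.75% the monthly rate is 0.0039583, so the payment is 157,750 × 0.0039583 / (1 − 1.0039583^−180) = $1,227.03.
Monthly savings = $1,331.18 − $1,227.03 = $104.15.
Break-even = $1,577.50 / $104.15 = 15.15 → 16 months.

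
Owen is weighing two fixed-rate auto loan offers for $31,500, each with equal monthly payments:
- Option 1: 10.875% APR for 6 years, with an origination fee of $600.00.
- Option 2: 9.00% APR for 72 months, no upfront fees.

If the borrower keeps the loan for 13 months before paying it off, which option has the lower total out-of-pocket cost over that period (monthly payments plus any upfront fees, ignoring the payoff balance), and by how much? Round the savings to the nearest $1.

Option 2 by $987

Option 1: monthly rate = 10.875%/12 = 0.0090625; payment = 31,500 × 0.0090625 / (1 − (1+0.0090625)^−72) = $597.56.
Option 2: monthly rate = 9%/12 = 0.0075000; payment = 31,500 × 0.0075000 / (1 − (1+0.0075000)^−72) = $567.80.
Over 13 months: Option 1 costs 13 × $597.56 + $600.00 = $8,368.28; Option 2 costs 13 × $567.80 = $7,381.40.
Option 2 is cheaper by $8,368.28 − $7,381.40 = $986.88.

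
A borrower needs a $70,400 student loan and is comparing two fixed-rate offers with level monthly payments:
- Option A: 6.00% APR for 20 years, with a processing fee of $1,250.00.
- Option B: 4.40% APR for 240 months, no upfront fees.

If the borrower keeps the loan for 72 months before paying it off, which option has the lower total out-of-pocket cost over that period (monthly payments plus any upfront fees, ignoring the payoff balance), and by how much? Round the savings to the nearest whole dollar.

Option A: monthly rate = 6%/12 = 0.0050000; payment = 70,400 × 0.0050000 / (1 − (1+0.0050000)^−240) = $504.37.
Option B: at 4.40% the monthly rate is 0.0036667, so the payment is 70,400 × 0.0036667 / (1 − 1.0036667^−240) = $441.59.
Over 72 months: Option A costs 72 × $504.37 + $1,250.00 = $37,564.64; Option B costs 72 × $441.59 = $31,794.48.
Option B is cheaper by $37,564.64 − $31,794.48 = $5,770.16.

Option B by $5,770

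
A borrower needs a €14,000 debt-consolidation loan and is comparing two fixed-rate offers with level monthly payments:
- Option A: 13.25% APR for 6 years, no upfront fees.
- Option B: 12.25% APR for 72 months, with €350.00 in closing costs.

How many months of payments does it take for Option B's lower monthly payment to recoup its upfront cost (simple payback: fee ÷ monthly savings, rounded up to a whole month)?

Option A: monthly rate = 13.25%/12 = 0.0110417; payment = 14,000 × 0.0110417 / (1 − (1+0.0110417)^−72) = €282.89.
Option B: at 12.25% the monthly rate is 0.0102083, so the payment is 14,000 × 0.0102083 / (1 − 1.0102083^−72) = €275.53.
Monthly savings = €282.89 − €275.53 = €7.36.
Break-even = €350.00 / €7.36 = 47.55 → 48 months.

48 months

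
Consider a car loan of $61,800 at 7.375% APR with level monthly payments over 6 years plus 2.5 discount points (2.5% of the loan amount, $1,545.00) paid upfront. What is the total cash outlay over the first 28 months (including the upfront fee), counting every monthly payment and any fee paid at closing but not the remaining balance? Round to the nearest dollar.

$31,359

At 7.375% the monthly rate is 0.0061458, so the payment is 61,800 × 0.0061458 / (1 − 1.0061458^−72) = $1,064.79.
Total outlay = 28 × $1,064.79 + $1,545.00 = $31,359.12.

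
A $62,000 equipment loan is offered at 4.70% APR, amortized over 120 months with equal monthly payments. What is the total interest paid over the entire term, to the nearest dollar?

At 4.70% the monthly rate is 0.0039167, so the payment is 62,000 × 0.0039167 / (1 − 1.0039167^−120) = $648.55.
Total paid = 120 × $648.55 = $77,826.00; interest = $77,826.00 − $62,000 = $15,826.00.

$15,826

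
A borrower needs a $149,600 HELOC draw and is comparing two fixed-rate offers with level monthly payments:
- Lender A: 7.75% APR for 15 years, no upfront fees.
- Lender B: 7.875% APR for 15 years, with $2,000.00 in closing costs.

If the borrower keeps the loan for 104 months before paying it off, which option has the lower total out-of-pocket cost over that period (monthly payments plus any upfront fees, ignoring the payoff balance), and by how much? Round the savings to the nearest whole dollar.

Lender A by $3,116

Lender A: at 7.75% the monthly rate is 0.0064583, so the payment is 149,600 × 0.0064583 / (1 − 1.0064583^−180) = $1,408.15.
Lender B: monthly rate = 7.875%/12 = 0.0065625; payment = 149,600 × 0.0065625 / (1 − (1+0.0065625)^−180) = $1,418.88.
Over 104 months: Lender A costs 104 × $1,408.15 = $146,447.60; Lender B costs 104 × $1,418.88 + $2,000.00 = $149,563.52.
Lender A is cheaper by $149,563.52 − $146,447.60 = $3,115.92.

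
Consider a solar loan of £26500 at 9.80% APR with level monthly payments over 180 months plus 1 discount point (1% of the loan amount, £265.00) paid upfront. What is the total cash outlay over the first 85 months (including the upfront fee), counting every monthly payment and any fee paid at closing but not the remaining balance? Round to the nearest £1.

At 9.80% the monthly rate is 0.0081667, so the payment is 26,500 × 0.0081667 / (1 − 1.0081667^−180) = £281.54.
Total outlay = 85 × £281.54 + £265.00 = £24,195.90.

£24,196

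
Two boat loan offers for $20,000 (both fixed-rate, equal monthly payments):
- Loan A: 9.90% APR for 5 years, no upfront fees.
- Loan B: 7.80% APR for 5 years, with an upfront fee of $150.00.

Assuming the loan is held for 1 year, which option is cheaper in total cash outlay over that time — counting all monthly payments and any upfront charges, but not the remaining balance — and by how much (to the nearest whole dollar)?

Loan B by $94

Loan A: at 9.90% the monthly rate is 0.0082500, so the payment is 20,000 × 0.0082500 / (1 − 1.0082500^−60) = $423.96.
Loan B: at 7.80% the monthly rate is 0.0065000, so the payment is 20,000 × 0.0065000 / (1 − 1.0065000^−60) = $403.62.
Over 12 months: Loan A costs 12 × $423.96 = $5,087.52; Loan B costs 12 × $403.62 + $150.00 = $4,993.44.
Loan B is cheaper by $5,087.52 − $4,993.44 = $94.08.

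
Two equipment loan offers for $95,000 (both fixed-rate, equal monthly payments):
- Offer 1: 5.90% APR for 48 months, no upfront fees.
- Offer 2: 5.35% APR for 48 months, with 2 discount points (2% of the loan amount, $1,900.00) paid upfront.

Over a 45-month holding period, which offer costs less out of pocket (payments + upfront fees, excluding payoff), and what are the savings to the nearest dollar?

Offer 1: at 5.90% the monthly rate is 0.0049167, so the payment is 95,000 × 0.0049167 / (1 − 1.0049167^−48) = $2,226.72.
Offer 2: monthly rate = 5.35%/12 = 0.0044583; payment = 95,000 × 0.0044583 / (1 − (1+0.0044583)^−48) = $2,202.88.
Over 45 months: Offer 1 costs 45 × $2,226.72 = $100,202.40; Offer 2 costs 45 × $2,202.88 + $1,900.00 = $101,029.60.
Offer 1 is cheaper by $101,029.60 − $100,202.40 = $827.20.

Offer 1 by $827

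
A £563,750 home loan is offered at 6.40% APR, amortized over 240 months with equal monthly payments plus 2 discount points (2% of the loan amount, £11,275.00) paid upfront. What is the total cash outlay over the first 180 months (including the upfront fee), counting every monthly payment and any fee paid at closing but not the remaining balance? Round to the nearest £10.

Monthly rate = 6.4%/12 = 0.0053333; payment = 563,750 × 0.0053333 / (1 − (1+0.0053333)^−240) = £4,170.04.
Total outlay = 180 × £4,170.04 + £11,275.00 = £761,882.20.

£761,880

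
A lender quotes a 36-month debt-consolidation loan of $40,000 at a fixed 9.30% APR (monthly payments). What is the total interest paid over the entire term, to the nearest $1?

$5,993

Monthly rate = 9.3%/12 = 0.0077500; payment = 40,000 × 0.0077500 / (1 − (1+0.0077500)^−36) = $1,277.58.
Total paid = 36 × $1,277.58 = $45,992.88; interest = $45,992.88 − $40,000 = $5,992.88.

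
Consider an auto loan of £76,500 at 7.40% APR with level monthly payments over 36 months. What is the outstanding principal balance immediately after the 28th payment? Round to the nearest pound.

With monthly rate i = 7.4%/12 = 0.0061667, the balance after k of n payments is P · [(1+i)^n − (1+i)^k] / [(1+i)^n − 1].
(1+0.0061667)^36 = 1.24772052 and (1+0.0061667)^28 = 1.18783991, so the balance is 76,500 × (1.24772052 − 1.18783991) / (1.24772052 − 1) = £18,492.08.

£18,492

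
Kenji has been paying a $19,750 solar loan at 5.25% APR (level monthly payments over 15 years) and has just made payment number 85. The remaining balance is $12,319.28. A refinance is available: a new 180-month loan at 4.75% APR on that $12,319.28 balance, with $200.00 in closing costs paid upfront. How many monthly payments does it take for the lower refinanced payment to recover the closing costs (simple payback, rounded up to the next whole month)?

4 months

Current payment = 19,750 × 5.25%/12 / (1 − (1+0.0043750)^−180) = $158.77.
Refinanced payment = 12,319.28 × 0.0039583 / (1 − (1+0.0039583)^−180) = $95.82.
Monthly savings = $158.77 − $95.82 = $62.95.
Break-even = $200.00 / $62.95 = 3.18 → 4 months.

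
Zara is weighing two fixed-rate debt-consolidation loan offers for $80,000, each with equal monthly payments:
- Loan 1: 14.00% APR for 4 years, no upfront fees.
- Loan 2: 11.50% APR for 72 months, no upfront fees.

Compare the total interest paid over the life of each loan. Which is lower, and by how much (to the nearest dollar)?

Loan 1: at 14.00% the monthly rate is 0.0116667, so the payment is 80,000 × 0.0116667 / (1 − 1.0116667^−48) = $2,186.12.
Total interest on Loan 1 = 48 × $2,186.12 − $80,000 = $24,933.76.
Loan 2: monthly rate = 11.5%/12 = 0.0095833; payment = 80,000 × 0.0095833 / (1 − (1+0.0095833)^−72) = $1,543.29.
Total interest on Loan 2 = 72 × $1,543.29 − $80,000 = $31,116.88.
Loan 1 is lower by $6,183.12.

Loan 1 by $6,183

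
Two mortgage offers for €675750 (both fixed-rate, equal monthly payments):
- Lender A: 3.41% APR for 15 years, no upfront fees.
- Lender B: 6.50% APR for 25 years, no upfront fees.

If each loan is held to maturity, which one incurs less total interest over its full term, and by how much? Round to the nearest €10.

Lender A: at 3.41% the monthly rate is 0.0028417, so the payment is 675,750 × 0.0028417 / (1 − 1.0028417^−180) = €4,801.01.
Total interest on Lender A = 180 × €4,801.01 − €675,750 = €188,431.80.
Lender B: at 6.50% the monthly rate is 0.0054167, so the payment is 675,750 × 0.0054167 / (1 − 1.0054167^−300) = €4,562.71.
Total interest on Lender B = 300 × €4,562.71 − €675,750 = €693,063.00.
Lender A is lower by €504,631.20.

Lender A by €504,630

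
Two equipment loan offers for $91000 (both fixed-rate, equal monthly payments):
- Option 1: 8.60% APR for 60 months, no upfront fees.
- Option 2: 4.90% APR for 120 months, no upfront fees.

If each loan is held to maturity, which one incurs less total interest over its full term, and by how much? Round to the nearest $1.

Option 1: at 8.60% the monthly rate is 0.0071667, so the payment is 91,000 × 0.0071667 / (1 − 1.0071667^−60) = $1,871.39.
Total interest on Option 1 = 60 × $1,871.39 − $91,000 = $21,283.40.
Option 2: at 4.90% the monthly rate is 0.0040833, so the payment is 91,000 × 0.0040833 / (1 − 1.0040833^−120) = $960.75.
Total interest on Option 2 = 120 × $960.75 − $91,000 = $24,290.00.
Option 1 is lower by $3,006.60.

Option 1 by $3,007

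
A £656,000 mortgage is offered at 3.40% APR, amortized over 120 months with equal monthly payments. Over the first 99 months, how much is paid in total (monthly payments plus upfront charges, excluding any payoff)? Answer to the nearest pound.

Monthly rate = 3.4%/12 = 0.0028333; payment = 656,000 × 0.0028333 / (1 − (1+0.0028333)^−120) = £6,456.23.
Total outlay = 99 × £6,456.23 = £639,166.77.

£639,167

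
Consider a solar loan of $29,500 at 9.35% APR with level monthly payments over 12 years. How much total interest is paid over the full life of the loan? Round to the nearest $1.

$19,685

Monthly rate = 9.35%/12 = 0.0077917; payment = 29,500 × 0.0077917 / (1 − (1+0.0077917)^−144) = $341.56.
Total paid = 144 × $341.56 = $49,184.64; interest = $49,184.64 − $29,500 = $19,684.64.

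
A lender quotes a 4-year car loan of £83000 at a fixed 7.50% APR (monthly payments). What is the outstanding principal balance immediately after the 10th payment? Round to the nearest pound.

£67,693

With monthly rate i = 7.5%/12 = 0.0062500, the balance after k of n payments is P · [(1+i)^n − (1+i)^k] / [(1+i)^n − 1].
(1+0.0062500)^48 = 1.34859915 and (1+0.0062500)^10 = 1.06428743, so the balance is 83,000 × (1.34859915 − 1.06428743) / (1.34859915 − 1) = £67,693.43.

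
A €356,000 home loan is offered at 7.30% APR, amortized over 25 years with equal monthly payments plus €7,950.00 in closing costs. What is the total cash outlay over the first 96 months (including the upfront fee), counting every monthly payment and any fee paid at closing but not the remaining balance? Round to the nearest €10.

At 7.30% the monthly rate is 0.0060833, so the payment is 356,000 × 0.0060833 / (1 − 1.0060833^−300) = €2,584.67.
Total outlay = 96 × €2,584.67 + €7,950.00 = €256,078.32.

€256,080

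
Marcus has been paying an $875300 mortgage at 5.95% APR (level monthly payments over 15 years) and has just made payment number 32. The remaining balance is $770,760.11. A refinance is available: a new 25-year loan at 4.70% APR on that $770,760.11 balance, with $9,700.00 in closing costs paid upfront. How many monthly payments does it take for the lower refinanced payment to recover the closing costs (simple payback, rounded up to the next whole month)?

Current payment = 875,300 × 5.95%/12 / (1 − (1+0.0049583)^−180) = $7,362.66.
Refinanced payment = 770,760.11 × 0.0039167 / (1 − (1+0.0039167)^−300) = $4,372.10.
Monthly savings = $7,362.66 − $4,372.10 = $2,990.56.
Break-even = $9,700.00 / $2,990.56 = 3.24 → 4 months.

4 months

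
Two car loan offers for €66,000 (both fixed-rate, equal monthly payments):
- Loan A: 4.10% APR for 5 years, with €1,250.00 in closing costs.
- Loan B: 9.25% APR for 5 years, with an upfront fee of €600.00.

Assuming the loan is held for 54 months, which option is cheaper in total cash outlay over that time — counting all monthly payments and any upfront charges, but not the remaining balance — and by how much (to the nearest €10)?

Loan A: monthly rate = 4.1%/12 = 0.0034167; payment = 66,000 × 0.0034167 / (1 − (1+0.0034167)^−60) = €1,218.47.
Loan B: at 9.25% the monthly rate is 0.0077083, so the payment is 66,000 × 0.0077083 / (1 − 1.0077083^−60) = €1,378.07.
Over 54 months: Loan A costs 54 × €1,218.47 + €1,250.00 = €67,047.38; Loan B costs 54 × €1,378.07 + €600.00 = €75,015.78.
Loan A is cheaper by €75,015.78 − €67,047.38 = €7,968.40.

Loan A by €7,970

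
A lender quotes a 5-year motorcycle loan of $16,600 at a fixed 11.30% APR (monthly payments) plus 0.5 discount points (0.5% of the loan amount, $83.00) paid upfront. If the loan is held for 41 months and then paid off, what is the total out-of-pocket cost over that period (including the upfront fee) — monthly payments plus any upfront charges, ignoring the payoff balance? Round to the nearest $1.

Monthly rate = 11.3%/12 = 0.0094167; payment = 16,600 × 0.0094167 / (1 − (1+0.0094167)^−60) = $363.41.
Total outlay = 41 × $363.41 + $83.00 = $14,982.81.

$14,983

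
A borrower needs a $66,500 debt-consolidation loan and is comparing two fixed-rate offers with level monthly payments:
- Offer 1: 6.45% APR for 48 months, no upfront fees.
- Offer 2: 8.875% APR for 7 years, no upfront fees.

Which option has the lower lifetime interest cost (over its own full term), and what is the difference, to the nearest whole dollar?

Offer 1 by $13,895

Offer 1: at 6.45% the monthly rate is 0.0053750, so the payment is 66,500 × 0.0053750 / (1 − 1.0053750^−48) = $1,575.51.
Total interest on Offer 1 = 48 × $1,575.51 − $66,500 = $9,124.48.
Offer 2: at 8.875% the monthly rate is 0.0073958, so the payment is 66,500 × 0.0073958 / (1 − 1.0073958^−84) = $1,065.71.
Total interest on Offer 2 = 84 × $1,065.71 − $66,500 = $23,019.64.
Offer 1 is lower by $13,895.16.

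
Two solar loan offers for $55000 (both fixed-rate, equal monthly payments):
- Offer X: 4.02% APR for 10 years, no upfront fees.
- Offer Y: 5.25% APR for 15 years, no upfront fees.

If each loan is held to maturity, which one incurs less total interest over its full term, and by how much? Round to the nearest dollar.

Offer X: monthly rate = 4.02%/12 = 0.0033500; payment = 55,000 × 0.0033500 / (1 − (1+0.0033500)^−120) = $557.37.
Total interest on Offer X = 120 × $557.37 − $55,000 = $11,884.40.
Offer Y: monthly rate = 5.25%/12 = 0.0043750; payment = 55,000 × 0.0043750 / (1 − (1+0.0043750)^−180) = $442.13.
Total interest on Offer Y = 180 × $442.13 − $55,000 = $24,583.40.
Offer X is lower by $12,699.00.

Offer X by $12,699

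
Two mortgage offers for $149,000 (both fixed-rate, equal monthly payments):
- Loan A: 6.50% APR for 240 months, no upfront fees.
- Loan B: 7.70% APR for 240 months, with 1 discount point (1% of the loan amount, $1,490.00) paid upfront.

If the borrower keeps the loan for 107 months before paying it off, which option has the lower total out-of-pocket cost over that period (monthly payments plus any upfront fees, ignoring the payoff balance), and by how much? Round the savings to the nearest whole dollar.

Loan A by $13,016

Loan A: at 6.50% the monthly rate is 0.0054167, so the payment is 149,000 × 0.0054167 / (1 − 1.0054167^−240) = $1,110.90.
Loan B: monthly rate = 7.7%/12 = 0.0064167; payment = 149,000 × 0.0064167 / (1 − (1+0.0064167)^−240) = $1,218.62.
Over 107 months: Loan A costs 107 × $1,110.90 = $118,866.30; Loan B costs 107 × $1,218.62 + $1,490.00 = $131,882.34.
Loan A is cheaper by $131,882.34 − $118,866.30 = $13,016.04.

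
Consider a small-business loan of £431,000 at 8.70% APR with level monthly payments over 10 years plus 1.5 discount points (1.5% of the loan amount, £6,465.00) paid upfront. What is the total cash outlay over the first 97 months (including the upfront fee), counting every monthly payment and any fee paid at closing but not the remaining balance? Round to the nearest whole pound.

Monthly rate = 8.7%/12 = 0.0072500; payment = 431,000 × 0.0072500 / (1 − (1+0.0072500)^−120) = £5,390.00.
Total outlay = 97 × £5,390.00 + £6,465.00 = £529,295.00.

£529,295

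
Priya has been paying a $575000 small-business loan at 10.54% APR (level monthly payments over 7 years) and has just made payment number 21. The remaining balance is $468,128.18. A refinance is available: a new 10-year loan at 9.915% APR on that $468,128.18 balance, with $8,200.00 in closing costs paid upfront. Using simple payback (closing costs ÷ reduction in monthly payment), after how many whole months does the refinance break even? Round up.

3 months

Current payment = 575,000 × 10.54%/12 / (1 − (1+0.0087833)^−84) = $9,706.88.
Refinanced payment = 468,128.18 × 0.0082625 / (1 − (1+0.0082625)^−120) = $6,164.34.
Monthly savings = $9,706.88 − $6,164.34 = $3,542.54.
Break-even = $8,200.00 / $3,542.54 = 2.31 → 3 months.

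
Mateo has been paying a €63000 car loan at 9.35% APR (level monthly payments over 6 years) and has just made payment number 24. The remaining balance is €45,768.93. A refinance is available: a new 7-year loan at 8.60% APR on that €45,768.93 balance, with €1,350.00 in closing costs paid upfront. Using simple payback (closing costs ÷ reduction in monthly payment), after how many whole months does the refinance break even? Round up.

4 months

Current payment = 63,000 × 9.35%/12 / (1 − (1+0.0077917)^−72) = €1,146.58.
Refinanced payment = 45,768.93 × 0.0071667 / (1 − (1+0.0071667)^−84) = €727.12.
Monthly savings = €1,146.58 − €727.12 = €419.46.
Break-even = €1,350.00 / €419.46 = 3.22 → 4 months.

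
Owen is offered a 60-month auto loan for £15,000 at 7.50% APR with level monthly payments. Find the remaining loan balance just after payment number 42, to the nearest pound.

£5,102

With monthly rate i = 7.5%/12 = 0.0062500, the balance after k of n payments is P · [(1+i)^n − (1+i)^k] / [(1+i)^n − 1].
(1+0.0062500)^60 = 1.45329441 and (1+0.0062500)^42 = 1.29911477, so the balance is 15,000 × (1.45329441 − 1.29911477) / (1.45329441 − 1) = £5,101.97.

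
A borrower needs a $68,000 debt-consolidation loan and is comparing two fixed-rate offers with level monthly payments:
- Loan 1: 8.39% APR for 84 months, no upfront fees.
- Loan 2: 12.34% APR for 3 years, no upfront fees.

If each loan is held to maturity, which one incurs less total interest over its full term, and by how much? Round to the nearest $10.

Loan 1: monthly rate = 8.39%/12 = 0.0069917; payment = 68,000 × 0.0069917 / (1 − (1+0.0069917)^−84) = $1,073.12.
Total interest on Loan 1 = 84 × $1,073.12 − $68,000 = $22,142.08.
Loan 2: monthly rate = 12.34%/12 = 0.0102833; payment = 68,000 × 0.0102833 / (1 − (1+0.0102833)^−36) = $2,269.63.
Total interest on Loan 2 = 36 × $2,269.63 − $68,000 = $13,706.68.
Loan 2 is lower by $8,435.40.

Loan 2 by $8,440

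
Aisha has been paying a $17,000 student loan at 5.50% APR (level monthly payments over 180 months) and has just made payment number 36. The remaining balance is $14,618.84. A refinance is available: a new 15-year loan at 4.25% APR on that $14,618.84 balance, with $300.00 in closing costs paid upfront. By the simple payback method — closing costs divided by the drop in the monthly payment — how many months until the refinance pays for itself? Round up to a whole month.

Current payment = 17,000 × 5.5%/12 / (1 − (1+0.0045833)^−180) = $138.90.
Refinanced payment = 14,618.84 × 0.0035417 / (1 − (1+0.0035417)^−180) = $109.97.
Monthly savings = $138.90 − $109.97 = $28.93.
Break-even = $300.00 / $28.93 = 10.37 → 11 months.

11 months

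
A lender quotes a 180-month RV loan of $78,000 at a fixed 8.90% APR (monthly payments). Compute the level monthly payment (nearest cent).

$786.49

Monthly rate = 8.9%/12 = 0.0074167; payment = 78,000 × 0.0074167 / (1 − (1+0.0074167)^−180) = $786.49.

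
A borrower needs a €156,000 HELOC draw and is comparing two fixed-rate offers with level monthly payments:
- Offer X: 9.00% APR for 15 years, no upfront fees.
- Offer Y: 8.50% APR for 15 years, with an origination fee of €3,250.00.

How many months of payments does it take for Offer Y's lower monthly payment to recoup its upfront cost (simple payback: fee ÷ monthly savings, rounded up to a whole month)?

71 months

Offer X: monthly rate = 9%/12 = 0.0075000; payment = 156,000 × 0.0075000 / (1 − (1+0.0075000)^−180) = €1,582.26.
Offer Y: at 8.50% the monthly rate is 0.0070833, so the payment is 156,000 × 0.0070833 / (1 − 1.0070833^−180) = €1,536.19.
Monthly savings = €1,582.26 − €1,536.19 = €46.07.
Break-even = €3,250.00 / €46.07 = 70.54 → 71 months.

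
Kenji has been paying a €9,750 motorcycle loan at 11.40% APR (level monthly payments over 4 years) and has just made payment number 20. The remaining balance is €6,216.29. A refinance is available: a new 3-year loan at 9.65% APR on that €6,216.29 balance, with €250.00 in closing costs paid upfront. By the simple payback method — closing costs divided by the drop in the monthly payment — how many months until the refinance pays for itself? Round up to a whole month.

5 months

Current payment = 9,750 × 11.4%/12 / (1 − (1+0.0095000)^−48) = €253.89.
Refinanced payment = 6,216.29 × 0.0080417 / (1 − (1+0.0080417)^−36) = €199.56.
Monthly savings = €253.89 − €199.56 = €54.33.
Break-even = €250.00 / €54.33 = 4.60 → 5 months.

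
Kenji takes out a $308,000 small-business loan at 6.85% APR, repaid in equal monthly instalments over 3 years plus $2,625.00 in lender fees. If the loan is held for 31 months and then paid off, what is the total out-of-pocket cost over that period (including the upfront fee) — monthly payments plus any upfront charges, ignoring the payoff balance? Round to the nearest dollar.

At 6.85% the monthly rate is 0.0057083, so the payment is 308,000 × 0.0057083 / (1 − 1.0057083^−36) = $9,489.04.
Total outlay = 31 × $9,489.04 + $2,625.00 = $296,785.24.

$296,785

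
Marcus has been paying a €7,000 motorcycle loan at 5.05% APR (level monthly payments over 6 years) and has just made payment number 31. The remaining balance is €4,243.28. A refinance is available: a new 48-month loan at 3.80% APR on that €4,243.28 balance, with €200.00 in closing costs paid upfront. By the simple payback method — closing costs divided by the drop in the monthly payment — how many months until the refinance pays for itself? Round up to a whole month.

Current payment = 7,000 × 5.05%/12 / (1 − (1+0.0042083)^−72) = €112.90.
Refinanced payment = 4,243.28 × 0.0031667 / (1 − (1+0.0031667)^−48) = €95.43.
Monthly savings = €112.90 − €95.43 = €17.47.
Break-even = €200.00 / €17.47 = 11.45 → 12 months.

12 months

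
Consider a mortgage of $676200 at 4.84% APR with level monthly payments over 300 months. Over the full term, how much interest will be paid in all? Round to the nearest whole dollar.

$490,866

Monthly rate = 4.84%/12 = 0.0040333; payment = 676,200 × 0.0040333 / (1 − (1+0.0040333)^−300) = $3,890.22.
Total paid = 300 × $3,890.22 = $1,167,066.00; interest = $1,167,066.00 − $676,200 = $490,866.00.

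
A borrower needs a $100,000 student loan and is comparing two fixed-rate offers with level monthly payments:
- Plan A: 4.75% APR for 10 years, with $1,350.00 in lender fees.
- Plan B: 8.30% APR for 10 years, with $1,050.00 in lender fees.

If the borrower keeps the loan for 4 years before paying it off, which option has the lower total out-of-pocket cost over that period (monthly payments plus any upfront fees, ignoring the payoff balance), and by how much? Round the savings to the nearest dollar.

Plan A: at 4.75% the monthly rate is 0.0039583, so the payment is 100,000 × 0.0039583 / (1 − 1.0039583^−120) = $1,048.48.
Plan B: at 8.30% the monthly rate is 0.0069167, so the payment is 100,000 × 0.0069167 / (1 − 1.0069167^−120) = $1,229.19.
Over 48 months: Plan A costs 48 × $1,048.48 + $1,350.00 = $51,677.04; Plan B costs 48 × $1,229.19 + $1,050.00 = $60,051.12.
Plan A is cheaper by $60,051.12 − $51,677.04 = $8,374.08.

Plan A by $8,374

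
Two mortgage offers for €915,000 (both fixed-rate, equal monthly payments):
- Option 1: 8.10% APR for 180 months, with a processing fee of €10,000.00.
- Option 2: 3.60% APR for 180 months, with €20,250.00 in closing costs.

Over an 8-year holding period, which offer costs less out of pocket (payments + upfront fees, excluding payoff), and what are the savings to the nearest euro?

Option 2 by €201,998

Option 1: monthly rate = 8.1%/12 = 0.0067500; payment = 915,000 × 0.0067500 / (1 − (1+0.0067500)^−180) = €8,797.12.
Option 2: at 3.60% the monthly rate is 0.0030000, so the payment is 915,000 × 0.0030000 / (1 − 1.0030000^−180) = €6,586.20.
Over 96 months: Option 1 costs 96 × €8,797.12 + €10,000.00 = €854,523.52; Option 2 costs 96 × €6,586.20 + €20,250.00 = €652,525.20.
Option 2 is cheaper by €854,523.52 − €652,525.20 = €201,998.32.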